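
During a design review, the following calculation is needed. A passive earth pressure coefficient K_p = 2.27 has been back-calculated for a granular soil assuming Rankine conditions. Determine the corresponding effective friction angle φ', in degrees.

22.9°

K_p = (1+sin φ)/(1−sin φ) ⇒ sin φ = (K_p − 1)/(K_p + 1) = 0.3884.
φ = arcsin(0.3884) = 22.85°.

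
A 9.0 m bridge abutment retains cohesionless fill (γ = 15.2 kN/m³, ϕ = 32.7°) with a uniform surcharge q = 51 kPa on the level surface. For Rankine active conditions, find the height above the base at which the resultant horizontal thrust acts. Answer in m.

3.64 m

K_a = 0.2985.
Triangular part P₁ = ½K_aγH² = 183.8 at H/3 = 3.000 m; rectangular part P₂ = K_a q H = 137.0 at H/2 = 4.500 m.
ȳ = (P₁·3.000 + P₂·4.500)/(P₁+P₂) = 3.641 m.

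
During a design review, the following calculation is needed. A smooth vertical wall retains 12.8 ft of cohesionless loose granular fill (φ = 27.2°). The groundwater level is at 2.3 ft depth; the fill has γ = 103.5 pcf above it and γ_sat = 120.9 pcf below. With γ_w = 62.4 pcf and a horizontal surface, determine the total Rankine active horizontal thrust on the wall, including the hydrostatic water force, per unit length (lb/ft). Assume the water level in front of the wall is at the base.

5670 lb/ft

K_a = tan²(45° − φ/2) = 0.3726.
γ' = 120.9 − 62.4 = 58.50 pcf. Depth below WT = 10.5 ft.
σ'_h at WT = K_a γ d_w = 88.70 psf; at base = 88.70 + K_a γ' × 10.5 = 317.6 psf.
P₁ (0–2.3 ft) = ½×88.70×2.3 = 102.0. P₂ (2.3–12.8 ft) = ½(88.70+317.6)×10.5 = 2133.
P_w = ½ γ_w h₂² = 0.5×62.4×10.5² = 3440. Total = 102.0+2133+3440 = 5675 lb/ft.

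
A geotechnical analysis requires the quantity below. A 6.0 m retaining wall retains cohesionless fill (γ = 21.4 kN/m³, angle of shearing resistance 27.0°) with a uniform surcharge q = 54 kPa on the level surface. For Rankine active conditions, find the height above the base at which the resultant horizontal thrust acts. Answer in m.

K_a = 0.3755.
Triangular part P₁ = ½K_aγH² = 144.7 at H/3 = 2.000 m; rectangular part P₂ = K_a q H = 121.7 at H/2 = 3.000 m.
ȳ = (P₁·2.000 + P₂·3.000)/(P₁+P₂) = 2.457 m.

2.46 m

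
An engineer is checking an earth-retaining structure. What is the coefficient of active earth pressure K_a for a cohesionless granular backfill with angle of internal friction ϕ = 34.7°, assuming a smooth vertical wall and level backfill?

0.274

K_a = tan²(45° − φ/2) = tan²(27.65°) = 0.2745.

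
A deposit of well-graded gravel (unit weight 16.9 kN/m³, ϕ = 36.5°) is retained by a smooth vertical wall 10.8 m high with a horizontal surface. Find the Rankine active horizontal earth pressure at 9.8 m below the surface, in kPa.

42.1 kPa

K_a = (1 − sin φ)/(1 + sin φ) = 0.2541.
σ_h = K_a γ z = 0.2541 × 16.9 × 9.8 = 42.08 kPa.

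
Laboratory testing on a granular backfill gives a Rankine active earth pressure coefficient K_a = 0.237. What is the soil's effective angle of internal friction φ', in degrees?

K_a = tan²(45° − φ/2) ⇒ 45° − φ/2 = arctan(√0.237) = 25.96°.
φ = 2(45° − 25.96°) = 38.08°.

38.1°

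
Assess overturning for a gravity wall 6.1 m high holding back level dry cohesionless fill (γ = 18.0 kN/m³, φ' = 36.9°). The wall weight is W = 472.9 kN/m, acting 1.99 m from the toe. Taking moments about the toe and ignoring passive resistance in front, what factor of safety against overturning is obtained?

K_a = tan²(45° − 36.9°/2) = 0.2497.
P_a = ½K_aγH² = 0.5×0.2497×18.0×6.1² = 83.61 kN/m, acting at H/3 = 2.033 m above the base.
Overturning moment M_o = P_a × H/3 = 83.61 × 2.033 = 170.0.
Resisting moment M_r = W × 1.99 = 472.9 × 1.99 = 941.1.
FS_overturning = M_r/M_o = 941.1/170.0 = 5.535.

5.54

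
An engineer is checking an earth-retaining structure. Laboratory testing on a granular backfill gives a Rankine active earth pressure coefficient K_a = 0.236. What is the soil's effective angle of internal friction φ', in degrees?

38.2°

K_a = tan²(45° − φ/2) ⇒ 45° − φ/2 = arctan(√0.236) = 25.91°.
φ = 2(45° − 25.91°) = 38.18°.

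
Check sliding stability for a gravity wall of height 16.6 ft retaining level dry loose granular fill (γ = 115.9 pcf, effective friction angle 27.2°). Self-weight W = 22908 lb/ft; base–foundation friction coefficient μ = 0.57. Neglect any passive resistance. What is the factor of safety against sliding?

2.19

K_a = tan²(45° − 27.2°/2) = 0.3726.
P_a = ½K_aγH² = 0.5×0.3726×115.9×16.6² = 5950 lb/ft, acting at H/3 = 5.533 ft above the base.
FS_sliding = μW / P_a = 0.57×22908 / 5950 = 2.195.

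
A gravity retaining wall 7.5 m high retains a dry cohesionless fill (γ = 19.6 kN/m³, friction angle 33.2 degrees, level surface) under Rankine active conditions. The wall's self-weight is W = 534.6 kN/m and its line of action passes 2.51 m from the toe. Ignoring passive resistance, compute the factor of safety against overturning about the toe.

3.33

K_a = tan²(45° − 33.2°/2) = 0.2924.
P_a = ½K_aγH² = 0.5×0.2924×19.6×7.5² = 161.2 kN/m, acting at H/3 = 2.500 m above the base.
Overturning moment M_o = P_a × H/3 = 161.2 × 2.500 = 402.9.
Resisting moment M_r = W × 2.51 = 534.6 × 2.51 = 1342.
FS_overturning = M_r/M_o = 1342/402.9 = 3.330.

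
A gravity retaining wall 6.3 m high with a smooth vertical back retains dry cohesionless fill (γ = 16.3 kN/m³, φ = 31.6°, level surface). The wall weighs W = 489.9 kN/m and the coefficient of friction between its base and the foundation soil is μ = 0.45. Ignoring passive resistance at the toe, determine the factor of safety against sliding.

2.18

K_a = tan²(45° − 31.6°/2) = 0.3123.
P_a = ½K_aγH² = 0.5×0.3123×16.3×6.3² = 101.0 kN/m, acting at H/3 = 2.100 m above the base.
FS_sliding = μW / P_a = 0.45×489.9 / 101.0 = 2.182.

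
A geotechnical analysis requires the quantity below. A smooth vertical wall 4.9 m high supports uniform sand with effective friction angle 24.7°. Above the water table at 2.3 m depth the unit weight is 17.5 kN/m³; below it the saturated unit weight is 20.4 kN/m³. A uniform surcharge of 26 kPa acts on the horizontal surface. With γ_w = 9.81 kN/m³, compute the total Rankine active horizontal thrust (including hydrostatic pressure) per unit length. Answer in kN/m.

162 kN/m

K_a = tan²(45° − φ/2) = 0.4106.
γ' = 20.4 − 9.81 = 10.59 kN/m³. h₂ = H − d_w = 2.6 m.
σ'_h: at surface K_a·q = 10.67; at WT K_a(q+γd_w) = 27.20; at base K_a(q+γd_w+γ'h₂) = 38.50 kPa.
P₁ = ½(10.67+27.20)×2.3 = 43.56; P₂ = ½(27.20+38.50)×2.6 = 85.42; P_w = ½γ_w h₂² = 33.16.
Total = 43.56+85.42+33.16 = 162.1 kN/m.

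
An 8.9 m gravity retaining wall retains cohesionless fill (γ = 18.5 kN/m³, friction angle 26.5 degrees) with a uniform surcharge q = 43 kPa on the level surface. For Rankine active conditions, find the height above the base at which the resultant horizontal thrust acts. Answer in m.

3.48 m

K_a = 0.3829.
Triangular part P₁ = ½K_aγH² = 280.6 at H/3 = 2.967 m; rectangular part P₂ = K_a q H = 146.5 at H/2 = 4.450 m.
ȳ = (P₁·2.967 + P₂·4.450)/(P₁+P₂) = 3.476 m.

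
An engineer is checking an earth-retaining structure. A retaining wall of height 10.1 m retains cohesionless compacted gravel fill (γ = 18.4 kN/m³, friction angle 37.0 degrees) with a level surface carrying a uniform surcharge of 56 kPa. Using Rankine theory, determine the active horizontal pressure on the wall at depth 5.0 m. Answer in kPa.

36.8 kPa

K_a = (1 − sin φ)/(1 + sin φ) = 0.2486.
σ_v = γz + q = 18.4 × 5.0 + 56 = 148.0 kPa.
σ_h = K_a σ_v = 0.2486 × 148.0 = 36.79 kPa.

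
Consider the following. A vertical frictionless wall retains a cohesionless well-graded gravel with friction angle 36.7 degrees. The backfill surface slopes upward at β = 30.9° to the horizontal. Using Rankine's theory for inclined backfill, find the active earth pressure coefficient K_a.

0.407

K_a = cos β · (cos β − √(cos²β − cos²φ)) / (cos β + √(cos²β − cos²φ)).
cos β = 0.8581, cos φ = 0.8018, √(cos²β − cos²φ) = 0.3057.
K_a = 0.8581 × (0.8581 − 0.3057)/(0.8581 + 0.3057) = 0.4073.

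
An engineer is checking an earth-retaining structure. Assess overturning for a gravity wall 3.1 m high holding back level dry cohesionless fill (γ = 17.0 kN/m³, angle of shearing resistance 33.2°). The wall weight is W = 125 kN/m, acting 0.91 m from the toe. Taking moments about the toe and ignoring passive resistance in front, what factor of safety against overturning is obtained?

K_a = tan²(45° − 33.2°/2) = 0.2924.
P_a = ½K_aγH² = 0.5×0.2924×17.0×3.1² = 23.88 kN/m, acting at H/3 = 1.033 m above the base.
Overturning moment M_o = P_a × H/3 = 23.88 × 1.033 = 24.68.
Resisting moment M_r = W × 0.91 = 125 × 0.91 = 113.8.
FS_overturning = M_r/M_o = 113.8/24.68 = 4.610.

4.61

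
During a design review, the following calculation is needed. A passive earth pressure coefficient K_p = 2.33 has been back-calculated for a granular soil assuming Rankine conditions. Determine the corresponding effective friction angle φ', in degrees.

23.5°

K_p = (1+sin φ)/(1−sin φ) ⇒ sin φ = (K_p − 1)/(K_p + 1) = 0.3994.
φ = arcsin(0.3994) = 23.54°.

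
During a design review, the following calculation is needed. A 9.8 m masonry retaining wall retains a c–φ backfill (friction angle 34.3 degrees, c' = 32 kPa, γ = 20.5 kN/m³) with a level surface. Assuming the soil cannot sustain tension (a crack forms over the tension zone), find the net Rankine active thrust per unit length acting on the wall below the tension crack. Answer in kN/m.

43.3 kN/m

K_a = 0.2792; √K_a = 0.5284.
Tension-crack depth z_c = 2c/(γ√K_a) = 2×32/(20.5×0.5284) = 5.909 m.
σ_a at base = K_a γ H − 2c√K_a = 0.2792×20.5×9.8 − 2×32×0.5284 = 22.27 kPa.
P_a = ½ × 22.27 × (H − z_c) = 0.5×22.27×3.891 = 43.33 kN/m.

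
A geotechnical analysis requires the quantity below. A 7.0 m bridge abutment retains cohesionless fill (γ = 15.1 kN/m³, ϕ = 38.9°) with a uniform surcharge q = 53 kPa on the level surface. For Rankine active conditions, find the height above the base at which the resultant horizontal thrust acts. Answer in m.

K_a = 0.2285.
Triangular part P₁ = ½K_aγH² = 84.54 at H/3 = 2.333 m; rectangular part P₂ = K_a q H = 84.78 at H/2 = 3.500 m.
ȳ = (P₁·2.333 + P₂·3.500)/(P₁+P₂) = 2.917 m.

2.92 m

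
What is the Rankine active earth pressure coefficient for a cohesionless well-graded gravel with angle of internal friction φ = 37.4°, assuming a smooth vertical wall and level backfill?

0.244

K_a = tan²(45° − φ/2) = tan²(26.30°) = 0.2443.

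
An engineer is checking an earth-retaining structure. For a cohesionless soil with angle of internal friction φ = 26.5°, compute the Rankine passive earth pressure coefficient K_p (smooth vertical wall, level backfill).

K_p = (1 + sin φ)/(1 − sin φ) = tan²(45° + 26.5°/2) = 2.611.

2.61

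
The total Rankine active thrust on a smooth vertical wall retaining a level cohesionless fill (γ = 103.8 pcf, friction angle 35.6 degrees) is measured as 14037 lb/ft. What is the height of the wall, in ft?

32.0 ft

K_a = 0.2641. P_a = ½ K_a γ H² ⇒ H = √(2P_a/(K_a γ)).
H = √(2×14037/(0.2641×103.8)) = 32.00 ft.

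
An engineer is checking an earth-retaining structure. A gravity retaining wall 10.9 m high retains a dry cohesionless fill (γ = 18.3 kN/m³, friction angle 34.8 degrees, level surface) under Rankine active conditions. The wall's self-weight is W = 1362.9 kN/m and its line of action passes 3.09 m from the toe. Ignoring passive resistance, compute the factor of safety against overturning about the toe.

3.90

K_a = tan²(45° − 34.8°/2) = 0.2733.
P_a = ½K_aγH² = 0.5×0.2733×18.3×10.9² = 297.1 kN/m, acting at H/3 = 3.633 m above the base.
Overturning moment M_o = P_a × H/3 = 297.1 × 3.633 = 1080.
Resisting moment M_r = W × 3.09 = 1362.9 × 3.09 = 4211.
FS_overturning = M_r/M_o = 4211/1080 = 3.901.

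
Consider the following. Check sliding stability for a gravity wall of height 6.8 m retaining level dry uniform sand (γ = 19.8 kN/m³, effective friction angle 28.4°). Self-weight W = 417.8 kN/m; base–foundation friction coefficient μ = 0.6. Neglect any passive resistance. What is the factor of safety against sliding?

K_a = tan²(45° − 28.4°/2) = 0.3554.
P_a = ½K_aγH² = 0.5×0.3554×19.8×6.8² = 162.7 kN/m, acting at H/3 = 2.267 m above the base.
FS_sliding = μW / P_a = 0.6×417.8 / 162.7 = 1.541.

1.54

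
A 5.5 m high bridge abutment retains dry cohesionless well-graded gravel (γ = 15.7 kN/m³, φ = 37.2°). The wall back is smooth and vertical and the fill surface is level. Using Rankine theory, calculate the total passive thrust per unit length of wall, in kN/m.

964 kN/m

K_p = tan²(45° + φ/2) = 4.058.
P_p = ½ K_p γ H² = 0.5 × 4.058 × 15.7 × 5.5² = 963.7 kN/m.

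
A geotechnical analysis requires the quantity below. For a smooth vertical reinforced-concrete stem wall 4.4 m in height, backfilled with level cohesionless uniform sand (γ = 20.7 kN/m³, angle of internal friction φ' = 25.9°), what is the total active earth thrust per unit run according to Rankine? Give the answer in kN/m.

78.5 kN/m

K_a = tan²(45° − φ/2) = 0.3920.
P_a = ½ K_a γ H² = 0.5 × 0.3920 × 20.7 × 4.4² = 78.54 kN/m.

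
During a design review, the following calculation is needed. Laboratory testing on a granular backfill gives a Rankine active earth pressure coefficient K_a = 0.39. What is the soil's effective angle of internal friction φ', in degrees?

K_a = tan²(45° − φ/2) ⇒ 45° − φ/2 = arctan(√0.39) = 31.98°.
φ = 2(45° − 31.98°) = 26.03°.

26.0°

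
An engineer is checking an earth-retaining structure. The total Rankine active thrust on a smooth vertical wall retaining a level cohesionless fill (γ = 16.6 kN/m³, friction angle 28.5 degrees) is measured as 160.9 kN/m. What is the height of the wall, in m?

7.40 m

K_a = 0.3540. P_a = ½ K_a γ H² ⇒ H = √(2P_a/(K_a γ)).
H = √(2×160.9/(0.3540×16.6)) = 7.401 m.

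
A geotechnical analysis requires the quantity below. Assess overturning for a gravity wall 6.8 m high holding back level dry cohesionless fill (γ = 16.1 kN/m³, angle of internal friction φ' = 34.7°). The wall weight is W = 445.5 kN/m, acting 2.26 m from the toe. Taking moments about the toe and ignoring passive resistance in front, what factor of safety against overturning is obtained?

K_a = tan²(45° − 34.7°/2) = 0.2745.
P_a = ½K_aγH² = 0.5×0.2745×16.1×6.8² = 102.2 kN/m, acting at H/3 = 2.267 m above the base.
Overturning moment M_o = P_a × H/3 = 102.2 × 2.267 = 231.6.
Resisting moment M_r = W × 2.26 = 445.5 × 2.26 = 1007.
FS_overturning = M_r/M_o = 1007/231.6 = 4.348.

4.35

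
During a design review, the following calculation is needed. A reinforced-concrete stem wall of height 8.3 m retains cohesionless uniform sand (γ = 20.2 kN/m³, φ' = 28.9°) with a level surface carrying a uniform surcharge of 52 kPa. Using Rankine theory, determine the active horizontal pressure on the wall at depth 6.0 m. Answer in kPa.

60.3 kPa

K_a = (1 − sin φ)/(1 + sin φ) = 0.3484.
σ_v = γz + q = 20.2 × 6.0 + 52 = 173.2 kPa.
σ_h = K_a σ_v = 0.3484 × 173.2 = 60.34 kPa.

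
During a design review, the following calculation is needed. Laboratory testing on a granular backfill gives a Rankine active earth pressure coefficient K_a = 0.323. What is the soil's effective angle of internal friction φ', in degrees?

K_a = tan²(45° − φ/2) ⇒ 45° − φ/2 = arctan(√0.323) = 29.61°.
φ = 2(45° − 29.61°) = 30.78°.

30.8°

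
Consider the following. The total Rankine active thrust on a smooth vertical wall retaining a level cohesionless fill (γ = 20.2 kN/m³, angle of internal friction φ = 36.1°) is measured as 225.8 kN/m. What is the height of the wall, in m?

9.30 m

K_a = 0.2585. P_a = ½ K_a γ H² ⇒ H = √(2P_a/(K_a γ)).
H = √(2×225.8/(0.2585×20.2)) = 9.300 m.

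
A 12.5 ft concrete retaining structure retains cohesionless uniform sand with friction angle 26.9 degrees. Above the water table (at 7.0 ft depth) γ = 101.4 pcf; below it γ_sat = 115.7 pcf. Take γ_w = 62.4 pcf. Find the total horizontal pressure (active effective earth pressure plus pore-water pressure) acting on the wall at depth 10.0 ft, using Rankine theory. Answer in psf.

K_a = (1 − sin φ)/(1 + sin φ) = 0.3770.
γ' = 115.7 − 62.4 = 53.30 pcf.
Effective vertical stress at 10.0 ft: σ'_v = 101.4×7.0 + 53.30×3.00 = 869.7 psf.
σ'_h = K_a σ'_v = 0.3770 × 869.7 = 327.9 psf; u = γ_w × 3.00 = 187.2 psf.
Total σ_h = 327.9 + 187.2 = 515.1 psf.

515 psf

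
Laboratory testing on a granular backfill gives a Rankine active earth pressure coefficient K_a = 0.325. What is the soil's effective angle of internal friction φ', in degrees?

30.6°

K_a = tan²(45° − φ/2) ⇒ 45° − φ/2 = arctan(√0.325) = 29.69°.
φ = 2(45° − 29.69°) = 30.63°.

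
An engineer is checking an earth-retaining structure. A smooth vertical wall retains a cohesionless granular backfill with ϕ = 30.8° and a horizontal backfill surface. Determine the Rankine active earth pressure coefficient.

K_a = tan²(45° − φ/2) = tan²(29.60°) = 0.3227.

0.323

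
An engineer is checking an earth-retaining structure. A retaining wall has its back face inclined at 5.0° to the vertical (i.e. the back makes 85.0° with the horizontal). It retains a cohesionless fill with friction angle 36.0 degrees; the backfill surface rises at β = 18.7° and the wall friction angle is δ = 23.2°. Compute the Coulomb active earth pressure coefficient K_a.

K_a = sin²(α+φ) / [sin²α · sin(α−δ) · (1 + √{sin(φ+δ)sin(φ−β) / (sin(α−δ)sin(α+β))})²].
With α = 85.0°, φ = 36.0°, δ = 23.2°, β = 18.7°: K_a = 0.3514.

0.351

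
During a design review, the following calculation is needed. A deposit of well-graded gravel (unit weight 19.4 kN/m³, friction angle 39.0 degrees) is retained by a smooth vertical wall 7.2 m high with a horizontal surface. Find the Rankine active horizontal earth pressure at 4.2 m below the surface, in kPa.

K_a = (1 − sin φ)/(1 + sin φ) = 0.2275.
σ_h = K_a γ z = 0.2275 × 19.4 × 4.2 = 18.54 kPa.

18.5 kPa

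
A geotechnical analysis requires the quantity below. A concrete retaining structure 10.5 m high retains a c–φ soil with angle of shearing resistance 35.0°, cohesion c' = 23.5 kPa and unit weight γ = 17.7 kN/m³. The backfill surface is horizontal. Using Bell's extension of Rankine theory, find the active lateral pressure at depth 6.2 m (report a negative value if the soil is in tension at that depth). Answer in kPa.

5.27 kPa

K_a = (1 − sin φ)/(1 + sin φ) = 0.2710.
σ_a = K_a γ z − 2c√K_a = 0.2710×17.7×6.2 − 2×23.5×0.5206 = 5.272 kPa.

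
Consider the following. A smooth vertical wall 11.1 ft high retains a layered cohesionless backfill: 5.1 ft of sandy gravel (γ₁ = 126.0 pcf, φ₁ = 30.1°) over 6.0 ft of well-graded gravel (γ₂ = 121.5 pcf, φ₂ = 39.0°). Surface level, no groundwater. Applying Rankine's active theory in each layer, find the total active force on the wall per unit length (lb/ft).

1920 lb/ft

K_a1 = tan²(45°−30.1°/2) = 0.3320; K_a2 = tan²(45°−39.0°/2) = 0.2275.
Layer 1: σ at base = K_a1 γ₁ h₁ = 213.3 psf; P₁ = ½×213.3×5.1 = 544.0.
Layer 2: σ_v at top = γ₁h₁ = 642.6; σ_h top = K_a2×642.6 = 146.2; σ_h base = K_a2×(642.6+121.5×6.0) = 312.0.
P₂ = ½(146.2+312.0)×6.0 = 1375. Total P_a = 544.0+1375 = 1919 lb/ft.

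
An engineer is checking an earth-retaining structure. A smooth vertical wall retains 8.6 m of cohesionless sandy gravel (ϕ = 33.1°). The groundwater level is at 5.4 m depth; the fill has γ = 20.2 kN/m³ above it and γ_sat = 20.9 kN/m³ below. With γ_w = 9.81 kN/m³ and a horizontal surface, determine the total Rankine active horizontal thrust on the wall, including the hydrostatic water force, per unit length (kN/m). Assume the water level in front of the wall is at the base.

K_a = tan²(45° − φ/2) = 0.2936.
γ' = 20.9 − 9.81 = 11.09 kN/m³. Depth below WT = 3.2 m.
σ'_h at WT = K_a γ d_w = 32.02 kPa; at base = 32.02 + K_a γ' × 3.2 = 42.44 kPa.
P₁ (0–5.4 m) = ½×32.02×5.4 = 86.46. P₂ (5.4–8.6 m) = ½(32.02+42.44)×3.2 = 119.1.
P_w = ½ γ_w h₂² = 0.5×9.81×3.2² = 50.23. Total = 86.46+119.1+50.23 = 255.8 kN/m.

256 kN/m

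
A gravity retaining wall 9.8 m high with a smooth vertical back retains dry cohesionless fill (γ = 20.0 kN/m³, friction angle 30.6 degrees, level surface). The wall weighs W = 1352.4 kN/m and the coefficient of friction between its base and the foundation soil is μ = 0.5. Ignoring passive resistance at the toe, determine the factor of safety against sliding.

2.16

K_a = tan²(45° − 30.6°/2) = 0.3253.
P_a = ½K_aγH² = 0.5×0.3253×20.0×9.8² = 312.5 kN/m, acting at H/3 = 3.267 m above the base.
FS_sliding = μW / P_a = 0.5×1352.4 / 312.5 = 2.164.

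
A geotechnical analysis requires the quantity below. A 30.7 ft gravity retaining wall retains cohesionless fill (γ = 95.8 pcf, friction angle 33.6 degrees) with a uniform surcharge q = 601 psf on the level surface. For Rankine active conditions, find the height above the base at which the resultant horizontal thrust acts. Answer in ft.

K_a = 0.2875.
Triangular part P₁ = ½K_aγH² = 12980 at H/3 = 10.23 ft; rectangular part P₂ = K_a q H = 5305 at H/2 = 15.35 ft.
ȳ = (P₁·10.23 + P₂·15.35)/(P₁+P₂) = 11.72 ft.

11.7 ft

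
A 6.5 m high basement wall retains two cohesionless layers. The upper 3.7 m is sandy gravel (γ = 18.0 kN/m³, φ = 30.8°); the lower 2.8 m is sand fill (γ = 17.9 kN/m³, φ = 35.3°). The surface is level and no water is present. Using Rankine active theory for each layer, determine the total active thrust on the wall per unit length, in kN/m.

K_a1 = tan²(45°−30.8°/2) = 0.3227; K_a2 = tan²(45°−35.3°/2) = 0.2675.
Layer 1: σ at base = K_a1 γ₁ h₁ = 21.49 kPa; P₁ = ½×21.49×3.7 = 39.76.
Layer 2: σ_v at top = γ₁h₁ = 66.60; σ_h top = K_a2×66.60 = 17.82; σ_h base = K_a2×(66.60+17.9×2.8) = 31.23.
P₂ = ½(17.82+31.23)×2.8 = 68.66. Total P_a = 39.76+68.66 = 108.4 kN/m.

108 kN/m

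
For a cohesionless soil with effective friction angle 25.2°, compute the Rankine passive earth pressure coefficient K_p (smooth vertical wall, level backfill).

2.48

K_p = (1 + sin φ)/(1 − sin φ) = tan²(45° + 25.2°/2) = 2.483.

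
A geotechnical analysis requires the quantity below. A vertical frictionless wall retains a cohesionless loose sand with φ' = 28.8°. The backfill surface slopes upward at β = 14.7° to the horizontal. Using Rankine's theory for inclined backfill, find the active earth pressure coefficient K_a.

0.392

K_a = cos β · (cos β − √(cos²β − cos²φ)) / (cos β + √(cos²β − cos²φ)).
cos β = 0.9673, cos φ = 0.8763, √(cos²β − cos²φ) = 0.4095.
K_a = 0.9673 × (0.9673 − 0.4095)/(0.9673 + 0.4095) = 0.3919.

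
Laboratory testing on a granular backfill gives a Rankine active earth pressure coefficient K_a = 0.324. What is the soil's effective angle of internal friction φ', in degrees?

K_a = tan²(45° − φ/2) ⇒ 45° − φ/2 = arctan(√0.324) = 29.65°.
φ = 2(45° − 29.65°) = 30.70°.

30.7°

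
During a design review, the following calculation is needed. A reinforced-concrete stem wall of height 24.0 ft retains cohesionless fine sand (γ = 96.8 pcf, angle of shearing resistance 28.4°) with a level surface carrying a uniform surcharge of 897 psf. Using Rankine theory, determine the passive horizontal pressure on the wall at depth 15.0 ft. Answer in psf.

6610 psf

K_p = (1 + sin φ)/(1 − sin φ) = 2.814.
σ_v = γz + q = 96.8 × 15.0 + 897 = 2349 psf.
σ_h = K_p σ_v = 2.814 × 2349 = 6610 psf.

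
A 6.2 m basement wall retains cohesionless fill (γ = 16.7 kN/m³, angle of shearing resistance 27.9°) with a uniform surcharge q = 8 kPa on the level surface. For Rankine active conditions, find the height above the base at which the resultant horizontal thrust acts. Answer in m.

K_a = 0.3625.
Triangular part P₁ = ½K_aγH² = 116.3 at H/3 = 2.067 m; rectangular part P₂ = K_a q H = 17.98 at H/2 = 3.100 m.
ȳ = (P₁·2.067 + P₂·3.100)/(P₁+P₂) = 2.205 m.

2.20 m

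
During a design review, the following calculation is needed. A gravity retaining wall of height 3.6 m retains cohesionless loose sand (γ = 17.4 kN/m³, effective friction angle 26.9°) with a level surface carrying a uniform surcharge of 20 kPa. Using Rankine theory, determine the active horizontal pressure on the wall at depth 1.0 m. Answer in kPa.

K_a = (1 − sin φ)/(1 + sin φ) = 0.3770.
σ_v = γz + q = 17.4 × 1.0 + 20 = 37.40 kPa.
σ_h = K_a σ_v = 0.3770 × 37.40 = 14.10 kPa.

14.1 kPa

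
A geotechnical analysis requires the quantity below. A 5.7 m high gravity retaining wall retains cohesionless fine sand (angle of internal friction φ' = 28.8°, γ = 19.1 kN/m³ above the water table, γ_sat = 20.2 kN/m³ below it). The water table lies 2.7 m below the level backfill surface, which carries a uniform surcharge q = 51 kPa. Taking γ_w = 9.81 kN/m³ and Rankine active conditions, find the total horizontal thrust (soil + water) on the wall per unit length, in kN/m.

K_a = tan²(45° − φ/2) = 0.3498.
γ' = 20.2 − 9.81 = 10.39 kN/m³. h₂ = H − d_w = 3.0 m.
σ'_h: at surface K_a·q = 17.84; at WT K_a(q+γd_w) = 35.87; at base K_a(q+γd_w+γ'h₂) = 46.78 kPa.
P₁ = ½(17.84+35.87)×2.7 = 72.51; P₂ = ½(35.87+46.78)×3.0 = 124.0; P_w = ½γ_w h₂² = 44.14.
Total = 72.51+124.0+44.14 = 240.6 kN/m.

241 kN/m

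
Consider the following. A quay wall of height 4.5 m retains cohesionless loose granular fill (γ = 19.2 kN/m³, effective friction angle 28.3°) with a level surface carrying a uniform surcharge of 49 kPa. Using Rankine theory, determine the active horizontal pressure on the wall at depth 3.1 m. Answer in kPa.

38.7 kPa

K_a = (1 − sin φ)/(1 + sin φ) = 0.3568.
σ_v = γz + q = 19.2 × 3.1 + 49 = 108.5 kPa.
σ_h = K_a σ_v = 0.3568 × 108.5 = 38.72 kPa.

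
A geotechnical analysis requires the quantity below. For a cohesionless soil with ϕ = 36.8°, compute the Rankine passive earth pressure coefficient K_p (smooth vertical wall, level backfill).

K_p = (1 + sin φ)/(1 − sin φ) = tan²(45° + 36.8°/2) = 3.988.

3.99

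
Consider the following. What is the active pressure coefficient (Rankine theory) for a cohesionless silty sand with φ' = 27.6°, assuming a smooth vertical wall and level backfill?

K_a = (1 − sin φ)/(1 + sin φ) = (1 − sin 27.6°)/(1 + sin 27.6°) = 0.3668.

0.367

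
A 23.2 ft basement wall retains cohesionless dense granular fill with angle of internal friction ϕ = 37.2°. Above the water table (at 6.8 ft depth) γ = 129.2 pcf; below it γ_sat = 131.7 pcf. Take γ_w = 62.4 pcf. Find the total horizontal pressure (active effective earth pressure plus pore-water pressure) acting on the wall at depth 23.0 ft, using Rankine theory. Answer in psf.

K_a = (1 − sin φ)/(1 + sin φ) = 0.2464.
γ' = 131.7 − 62.4 = 69.30 pcf.
Effective vertical stress at 23.0 ft: σ'_v = 129.2×6.8 + 69.30×16.2 = 2001 psf.
σ'_h = K_a σ'_v = 0.2464 × 2001 = 493.1 psf; u = γ_w × 16.2 = 1011 psf.
Total σ_h = 493.1 + 1011 = 1504 psf.

1500 psf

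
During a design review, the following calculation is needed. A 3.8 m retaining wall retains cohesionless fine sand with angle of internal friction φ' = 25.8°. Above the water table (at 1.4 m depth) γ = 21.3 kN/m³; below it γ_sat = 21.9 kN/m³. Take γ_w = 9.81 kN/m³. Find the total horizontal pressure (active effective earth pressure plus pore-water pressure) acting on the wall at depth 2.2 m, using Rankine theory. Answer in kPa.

K_a = (1 − sin φ)/(1 + sin φ) = 0.3935.
γ' = 21.9 − 9.81 = 12.09 kN/m³.
Effective vertical stress at 2.2 m: σ'_v = 21.3×1.4 + 12.09×0.800 = 39.49 kPa.
σ'_h = K_a σ'_v = 0.3935 × 39.49 = 15.54 kPa; u = γ_w × 0.800 = 7.848 kPa.
Total σ_h = 15.54 + 7.848 = 23.39 kPa.

23.4 kPa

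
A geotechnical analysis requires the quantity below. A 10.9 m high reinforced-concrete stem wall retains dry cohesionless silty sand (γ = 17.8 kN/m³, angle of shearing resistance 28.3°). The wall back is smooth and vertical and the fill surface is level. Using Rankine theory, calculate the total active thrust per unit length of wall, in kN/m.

K_a = tan²(45° − φ/2) = 0.3568.
P_a = ½ K_a γ H² = 0.5 × 0.3568 × 17.8 × 10.9² = 377.3 kN/m.

377 kN/m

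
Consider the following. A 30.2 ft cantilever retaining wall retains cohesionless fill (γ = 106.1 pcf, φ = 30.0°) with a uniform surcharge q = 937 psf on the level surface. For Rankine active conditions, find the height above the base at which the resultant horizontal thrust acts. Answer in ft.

11.9 ft

K_a = 0.3333.
Triangular part P₁ = ½K_aγH² = 16130 at H/3 = 10.07 ft; rectangular part P₂ = K_a q H = 9432 at H/2 = 15.10 ft.
ȳ = (P₁·10.07 + P₂·15.10)/(P₁+P₂) = 11.92 ft.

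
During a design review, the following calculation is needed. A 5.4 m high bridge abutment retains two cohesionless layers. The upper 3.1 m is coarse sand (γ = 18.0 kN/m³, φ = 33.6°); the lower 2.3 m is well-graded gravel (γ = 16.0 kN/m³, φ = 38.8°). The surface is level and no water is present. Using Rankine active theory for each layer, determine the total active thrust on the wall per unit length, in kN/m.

64.0 kN/m

K_a1 = tan²(45°−33.6°/2) = 0.2875; K_a2 = tan²(45°−38.8°/2) = 0.2296.
Layer 1: σ at base = K_a1 γ₁ h₁ = 16.04 kPa; P₁ = ½×16.04×3.1 = 24.87.
Layer 2: σ_v at top = γ₁h₁ = 55.80; σ_h top = K_a2×55.80 = 12.81; σ_h base = K_a2×(55.80+16.0×2.3) = 21.26.
P₂ = ½(12.81+21.26)×2.3 = 39.18. Total P_a = 24.87+39.18 = 64.04 kN/m.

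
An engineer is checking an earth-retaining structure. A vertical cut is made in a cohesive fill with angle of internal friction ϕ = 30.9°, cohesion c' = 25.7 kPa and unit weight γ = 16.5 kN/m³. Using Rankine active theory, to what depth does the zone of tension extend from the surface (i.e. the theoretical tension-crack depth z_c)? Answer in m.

K_a = tan²(45° − 30.9°/2) = 0.3214; √K_a = 0.5669.
The active pressure is zero where K_a γ z = 2c√K_a, so z_c = 2c/(γ√K_a) = 2×25.7/(16.5×0.5669) = 5.495 m.

5.49 m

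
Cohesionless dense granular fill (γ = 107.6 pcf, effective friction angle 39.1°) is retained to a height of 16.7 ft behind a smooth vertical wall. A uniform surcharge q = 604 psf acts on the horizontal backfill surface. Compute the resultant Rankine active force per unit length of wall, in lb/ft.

K_a = tan²(45° − φ/2) = 0.2265.
Soil triangle: ½ K_a γ H² = 0.5×0.2265×107.6×16.7² = 3398 lb/ft.
Surcharge rectangle: K_a q H = 0.2265×604×16.7 = 2285 lb/ft.
Total = 3398 + 2285 = 5683 lb/ft.

5680 lb/ft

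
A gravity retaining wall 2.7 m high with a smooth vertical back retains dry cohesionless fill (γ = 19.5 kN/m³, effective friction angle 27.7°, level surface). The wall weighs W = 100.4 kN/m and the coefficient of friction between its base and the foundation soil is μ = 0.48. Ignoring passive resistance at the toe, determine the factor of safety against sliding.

1.86

K_a = tan²(45° − 27.7°/2) = 0.3653.
P_a = ½K_aγH² = 0.5×0.3653×19.5×2.7² = 25.97 kN/m, acting at H/3 = 0.9000 m above the base.
FS_sliding = μW / P_a = 0.48×100.4 / 25.97 = 1.856.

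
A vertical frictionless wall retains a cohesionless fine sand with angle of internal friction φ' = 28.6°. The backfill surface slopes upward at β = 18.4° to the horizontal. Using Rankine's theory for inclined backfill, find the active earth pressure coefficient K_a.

K_a = cos β · (cos β − √(cos²β − cos²φ)) / (cos β + √(cos²β − cos²φ)).
cos β = 0.9489, cos φ = 0.8780, √(cos²β − cos²φ) = 0.3599.
K_a = 0.9489 × (0.9489 − 0.3599)/(0.9489 + 0.3599) = 0.4270.

0.427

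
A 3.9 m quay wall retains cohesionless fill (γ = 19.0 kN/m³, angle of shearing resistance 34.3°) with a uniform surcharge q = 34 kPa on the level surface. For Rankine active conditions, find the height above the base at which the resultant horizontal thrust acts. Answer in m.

1.61 m

K_a = 0.2792.
Triangular part P₁ = ½K_aγH² = 40.34 at H/3 = 1.300 m; rectangular part P₂ = K_a q H = 37.02 at H/2 = 1.950 m.
ȳ = (P₁·1.300 + P₂·1.950)/(P₁+P₂) = 1.611 m.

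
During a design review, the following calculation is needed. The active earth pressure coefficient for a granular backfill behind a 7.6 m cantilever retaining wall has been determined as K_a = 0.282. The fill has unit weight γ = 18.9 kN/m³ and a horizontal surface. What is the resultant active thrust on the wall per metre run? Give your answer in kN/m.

154 kN/m

P = ½ K_a γ H² = 0.5 × 0.282 × 18.9 × 7.6² = 153.9 kN/m.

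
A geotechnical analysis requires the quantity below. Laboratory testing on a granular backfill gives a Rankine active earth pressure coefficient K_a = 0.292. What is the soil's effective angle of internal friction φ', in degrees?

K_a = tan²(45° − φ/2) ⇒ 45° − φ/2 = arctan(√0.292) = 28.39°.
φ = 2(45° − 28.39°) = 33.23°.

33.2°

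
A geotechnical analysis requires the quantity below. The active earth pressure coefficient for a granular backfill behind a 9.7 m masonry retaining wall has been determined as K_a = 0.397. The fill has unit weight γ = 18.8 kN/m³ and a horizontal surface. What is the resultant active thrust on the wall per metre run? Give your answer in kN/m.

P = ½ K_a γ H² = 0.5 × 0.397 × 18.8 × 9.7² = 351.1 kN/m.

351 kN/m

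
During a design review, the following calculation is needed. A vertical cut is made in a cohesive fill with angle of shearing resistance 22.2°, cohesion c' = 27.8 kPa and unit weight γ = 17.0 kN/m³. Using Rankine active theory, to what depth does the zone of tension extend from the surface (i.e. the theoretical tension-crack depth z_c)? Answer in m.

K_a = tan²(45° − 22.2°/2) = 0.4515; √K_a = 0.6720.
The active pressure is zero where K_a γ z = 2c√K_a, so z_c = 2c/(γ√K_a) = 2×27.8/(17.0×0.6720) = 4.867 m.

4.87 m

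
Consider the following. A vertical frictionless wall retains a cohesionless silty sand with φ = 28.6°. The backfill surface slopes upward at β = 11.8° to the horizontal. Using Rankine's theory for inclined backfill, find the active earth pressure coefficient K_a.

0.379

K_a = cos β · (cos β − √(cos²β − cos²φ)) / (cos β + √(cos²β − cos²φ)).
cos β = 0.9789, cos φ = 0.8780, √(cos²β − cos²φ) = 0.4328.
K_a = 0.9789 × (0.9789 − 0.4328)/(0.9789 + 0.4328) = 0.3786.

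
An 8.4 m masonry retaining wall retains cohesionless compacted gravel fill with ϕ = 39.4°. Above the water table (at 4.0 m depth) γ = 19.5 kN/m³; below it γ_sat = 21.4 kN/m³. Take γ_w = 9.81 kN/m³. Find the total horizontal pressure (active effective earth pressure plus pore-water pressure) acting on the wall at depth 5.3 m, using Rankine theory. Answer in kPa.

33.5 kPa

K_a = (1 − sin φ)/(1 + sin φ) = 0.2234.
γ' = 21.4 − 9.81 = 11.59 kN/m³.
Effective vertical stress at 5.3 m: σ'_v = 19.5×4.0 + 11.59×1.30 = 93.07 kPa.
σ'_h = K_a σ'_v = 0.2234 × 93.07 = 20.80 kPa; u = γ_w × 1.30 = 12.75 kPa.
Total σ_h = 20.80 + 12.75 = 33.55 kPa.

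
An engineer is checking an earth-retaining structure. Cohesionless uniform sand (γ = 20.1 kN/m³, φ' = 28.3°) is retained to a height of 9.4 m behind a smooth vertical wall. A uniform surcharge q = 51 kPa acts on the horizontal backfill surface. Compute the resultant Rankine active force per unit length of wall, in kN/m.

488 kN/m

K_a = tan²(45° − φ/2) = 0.3568.
Soil triangle: ½ K_a γ H² = 0.5×0.3568×20.1×9.4² = 316.8 kN/m.
Surcharge rectangle: K_a q H = 0.3568×51×9.4 = 171.0 kN/m.
Total = 316.8 + 171.0 = 487.9 kN/m.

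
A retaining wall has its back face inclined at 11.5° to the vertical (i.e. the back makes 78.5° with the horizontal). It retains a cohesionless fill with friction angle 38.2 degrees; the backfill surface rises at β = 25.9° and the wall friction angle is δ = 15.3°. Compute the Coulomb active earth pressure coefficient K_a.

0.446

K_a = sin²(α+φ) / [sin²α · sin(α−δ) · (1 + √{sin(φ+δ)sin(φ−β) / (sin(α−δ)sin(α+β))})²].
With α = 78.5°, φ = 38.2°, δ = 15.3°, β = 25.9°: K_a = 0.4459.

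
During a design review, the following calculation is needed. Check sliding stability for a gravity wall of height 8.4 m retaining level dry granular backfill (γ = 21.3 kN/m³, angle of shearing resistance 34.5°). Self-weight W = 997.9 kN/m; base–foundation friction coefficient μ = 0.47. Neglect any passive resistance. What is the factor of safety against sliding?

K_a = tan²(45° − 34.5°/2) = 0.2768.
P_a = ½K_aγH² = 0.5×0.2768×21.3×8.4² = 208.0 kN/m, acting at H/3 = 2.800 m above the base.
FS_sliding = μW / P_a = 0.47×997.9 / 208.0 = 2.255.

2.25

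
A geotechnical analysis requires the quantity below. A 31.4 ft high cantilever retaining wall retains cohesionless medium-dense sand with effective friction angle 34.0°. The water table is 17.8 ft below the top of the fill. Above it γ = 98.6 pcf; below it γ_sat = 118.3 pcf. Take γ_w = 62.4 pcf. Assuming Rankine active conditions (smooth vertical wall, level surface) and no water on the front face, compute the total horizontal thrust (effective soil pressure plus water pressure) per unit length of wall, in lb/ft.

18400 lb/ft

K_a = tan²(45° − φ/2) = 0.2827.
γ' = 118.3 − 62.4 = 55.90 pcf. Depth below WT = 13.6 ft.
σ'_h at WT = K_a γ d_w = 496.2 psf; at base = 496.2 + K_a γ' × 13.6 = 711.1 psf.
P₁ (0–17.8 ft) = ½×496.2×17.8 = 4416. P₂ (17.8–31.4 ft) = ½(496.2+711.1)×13.6 = 8210.
P_w = ½ γ_w h₂² = 0.5×62.4×13.6² = 5771. Total = 4416+8210+5771 = 18400 lb/ft.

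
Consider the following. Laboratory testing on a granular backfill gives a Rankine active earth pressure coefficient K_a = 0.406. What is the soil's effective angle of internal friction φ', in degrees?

K_a = tan²(45° − φ/2) ⇒ 45° − φ/2 = arctan(√0.406) = 32.50°.
φ = 2(45° − 32.50°) = 24.99°.

25.0°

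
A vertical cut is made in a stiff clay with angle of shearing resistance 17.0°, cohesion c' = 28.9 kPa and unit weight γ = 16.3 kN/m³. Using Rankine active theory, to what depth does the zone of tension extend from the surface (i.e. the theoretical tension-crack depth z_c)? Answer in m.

K_a = tan²(45° − 17.0°/2) = 0.5475; √K_a = 0.7400.
The active pressure is zero where K_a γ z = 2c√K_a, so z_c = 2c/(γ√K_a) = 2×28.9/(16.3×0.7400) = 4.792 m.

4.79 m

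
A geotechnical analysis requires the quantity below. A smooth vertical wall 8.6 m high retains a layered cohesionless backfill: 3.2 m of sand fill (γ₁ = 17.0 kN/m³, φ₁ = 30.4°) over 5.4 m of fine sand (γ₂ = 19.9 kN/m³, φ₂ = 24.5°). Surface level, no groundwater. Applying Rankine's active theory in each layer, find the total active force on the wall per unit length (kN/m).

270 kN/m

K_a1 = tan²(45°−30.4°/2) = 0.3280; K_a2 = tan²(45°−24.5°/2) = 0.4137.
Layer 1: σ at base = K_a1 γ₁ h₁ = 17.84 kPa; P₁ = ½×17.84×3.2 = 28.55.
Layer 2: σ_v at top = γ₁h₁ = 54.40; σ_h top = K_a2×54.40 = 22.51; σ_h base = K_a2×(54.40+19.9×5.4) = 66.97.
P₂ = ½(22.51+66.97)×5.4 = 241.6. Total P_a = 28.55+241.6 = 270.1 kN/m.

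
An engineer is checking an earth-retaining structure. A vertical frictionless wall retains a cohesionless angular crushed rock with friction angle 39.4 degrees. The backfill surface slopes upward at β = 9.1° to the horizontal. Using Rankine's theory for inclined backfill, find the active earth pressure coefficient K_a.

K_a = cos β · (cos β − √(cos²β − cos²φ)) / (cos β + √(cos²β − cos²φ)).
cos β = 0.9874, cos φ = 0.7727, √(cos²β − cos²φ) = 0.6147.
K_a = 0.9874 × (0.9874 − 0.6147)/(0.9874 + 0.6147) = 0.2297.

0.230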